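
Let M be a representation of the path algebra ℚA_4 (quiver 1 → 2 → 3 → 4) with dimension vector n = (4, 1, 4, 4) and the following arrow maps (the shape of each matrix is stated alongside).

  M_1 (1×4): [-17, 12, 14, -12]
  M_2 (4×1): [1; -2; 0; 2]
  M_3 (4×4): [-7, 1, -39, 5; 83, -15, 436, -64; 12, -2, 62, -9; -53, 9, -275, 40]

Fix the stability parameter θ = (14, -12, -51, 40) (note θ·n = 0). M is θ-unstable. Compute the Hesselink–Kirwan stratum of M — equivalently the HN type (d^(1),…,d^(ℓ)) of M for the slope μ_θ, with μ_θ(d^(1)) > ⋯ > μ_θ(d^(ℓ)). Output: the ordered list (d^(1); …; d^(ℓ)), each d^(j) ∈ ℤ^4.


Interval decomposition of M: I[1,1]^3, I[1,4], I[3,3], I[3,4]^2, I[4,4].
HN type (ℓ=4): μ^(1)=40; μ^(2)=14; μ^(3)=-49/3; μ^(4)=-51

((0, 0, 0, 4); (3, 0, 0, 0); (1, 1, 1, 0); (0, 0, 3, 0))


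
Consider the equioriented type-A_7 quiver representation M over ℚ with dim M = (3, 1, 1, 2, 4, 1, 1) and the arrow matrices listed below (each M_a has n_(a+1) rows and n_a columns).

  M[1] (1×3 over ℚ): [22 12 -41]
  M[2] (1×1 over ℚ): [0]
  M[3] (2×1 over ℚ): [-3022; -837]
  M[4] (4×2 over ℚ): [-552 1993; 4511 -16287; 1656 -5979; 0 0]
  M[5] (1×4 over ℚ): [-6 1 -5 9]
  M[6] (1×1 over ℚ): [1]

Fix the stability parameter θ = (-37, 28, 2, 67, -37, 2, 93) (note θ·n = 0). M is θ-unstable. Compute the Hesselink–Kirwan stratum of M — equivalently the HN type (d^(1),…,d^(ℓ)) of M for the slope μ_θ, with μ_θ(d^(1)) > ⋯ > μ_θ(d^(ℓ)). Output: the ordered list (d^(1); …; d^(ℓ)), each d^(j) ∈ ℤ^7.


Via rank(M_{q-1}∘⋯∘M_p): M ≅ I[1,1]^2, I[1,2], I[3,7], I[4,5], I[5,5]^2.
μ_θ-semistable layers: μ^(1)=93; μ^(2)=28; μ^(3)=15; μ^(4)=32/3; μ^(5)=2; μ^(6)=-37

((0, 0, 0, 0, 0, 0, 1); (0, 1, 0, 0, 0, 0, 0); (0, 0, 0, 1, 1, 0, 0); (0, 0, 0, 1, 1, 1, 0); (0, 0, 1, 0, 0, 0, 0); (3, 0, 0, 0, 2, 0, 0))


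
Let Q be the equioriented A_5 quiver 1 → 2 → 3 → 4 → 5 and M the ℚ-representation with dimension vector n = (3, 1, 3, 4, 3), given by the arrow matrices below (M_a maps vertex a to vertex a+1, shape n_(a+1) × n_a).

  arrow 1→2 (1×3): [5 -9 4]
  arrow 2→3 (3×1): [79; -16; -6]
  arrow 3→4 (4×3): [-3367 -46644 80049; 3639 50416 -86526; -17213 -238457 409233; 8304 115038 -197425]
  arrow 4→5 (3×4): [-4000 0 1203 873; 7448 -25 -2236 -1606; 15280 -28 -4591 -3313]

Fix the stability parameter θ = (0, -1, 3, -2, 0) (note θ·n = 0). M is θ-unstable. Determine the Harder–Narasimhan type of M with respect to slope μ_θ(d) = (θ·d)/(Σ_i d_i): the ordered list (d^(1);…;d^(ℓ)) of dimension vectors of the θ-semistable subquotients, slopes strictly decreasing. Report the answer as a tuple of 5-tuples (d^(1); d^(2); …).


Barcode: M ≅ I[1,1]^2, I[1,5], I[3,5]^2, I[4,4]. HN layers by μ_θ (4 steps, strictly decreasing):
  μ^(1)=1/3; μ^(2)=0; μ^(3)=-1/2; μ^(4)=-2

((0, 0, 3, 3, 3); (2, 0, 0, 0, 0); (1, 1, 0, 0, 0); (0, 0, 0, 1, 0))


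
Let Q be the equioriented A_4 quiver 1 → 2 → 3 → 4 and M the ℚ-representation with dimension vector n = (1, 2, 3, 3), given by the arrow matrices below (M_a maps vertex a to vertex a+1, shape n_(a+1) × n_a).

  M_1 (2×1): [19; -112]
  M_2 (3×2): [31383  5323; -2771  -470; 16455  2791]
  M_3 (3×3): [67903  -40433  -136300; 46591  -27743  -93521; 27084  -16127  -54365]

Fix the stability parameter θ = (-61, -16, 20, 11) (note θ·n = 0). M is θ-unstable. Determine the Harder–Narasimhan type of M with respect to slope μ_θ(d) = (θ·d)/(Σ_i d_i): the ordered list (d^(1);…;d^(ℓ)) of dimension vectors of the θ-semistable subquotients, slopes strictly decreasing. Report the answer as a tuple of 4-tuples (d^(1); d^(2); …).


Interval decomposition of M: I[1,4], I[2,4], I[3,4].
HN type (ℓ=3): μ^(1)=31/2; μ^(2)=-16; μ^(3)=-61

((0, 0, 3, 3); (0, 2, 0, 0); (1, 0, 0, 0))


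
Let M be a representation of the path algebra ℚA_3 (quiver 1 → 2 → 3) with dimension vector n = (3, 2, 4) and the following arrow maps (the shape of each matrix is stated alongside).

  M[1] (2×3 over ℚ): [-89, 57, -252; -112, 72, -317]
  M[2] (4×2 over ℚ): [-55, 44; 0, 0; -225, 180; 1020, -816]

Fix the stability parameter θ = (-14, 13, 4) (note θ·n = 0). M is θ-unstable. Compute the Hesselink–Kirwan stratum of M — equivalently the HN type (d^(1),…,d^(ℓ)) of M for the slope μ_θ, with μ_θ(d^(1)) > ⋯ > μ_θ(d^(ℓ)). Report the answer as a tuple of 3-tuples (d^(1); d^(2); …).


Via rank(M_{q-1}∘⋯∘M_p): M ≅ I[1,1], I[1,2], I[1,3], I[3,3]^3.
μ_θ-semistable layers: μ^(1)=13; μ^(2)=17/2; μ^(3)=4; μ^(4)=-14

((0, 1, 0); (0, 1, 1); (0, 0, 3); (3, 0, 0))


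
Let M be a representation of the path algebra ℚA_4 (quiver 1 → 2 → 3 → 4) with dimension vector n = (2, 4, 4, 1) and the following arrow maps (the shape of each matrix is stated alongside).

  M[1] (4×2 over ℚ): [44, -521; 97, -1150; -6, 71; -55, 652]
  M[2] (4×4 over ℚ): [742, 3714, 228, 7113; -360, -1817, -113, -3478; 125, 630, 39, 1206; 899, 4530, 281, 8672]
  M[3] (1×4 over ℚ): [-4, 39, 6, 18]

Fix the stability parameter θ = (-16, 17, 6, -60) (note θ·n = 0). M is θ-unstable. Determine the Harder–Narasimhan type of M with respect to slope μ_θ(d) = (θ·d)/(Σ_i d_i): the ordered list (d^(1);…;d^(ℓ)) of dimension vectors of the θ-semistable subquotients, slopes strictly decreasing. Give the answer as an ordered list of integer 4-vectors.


Via rank(M_{q-1}∘⋯∘M_p): M ≅ I[1,3], I[1,4], I[2,2], I[2,3], I[3,3].
μ_θ-semistable layers: μ^(1)=17; μ^(2)=23/2; μ^(3)=6; μ^(4)=-37/3; μ^(5)=-16

((0, 1, 0, 0); (0, 2, 2, 0); (0, 0, 1, 0); (0, 1, 1, 1); (2, 0, 0, 0))


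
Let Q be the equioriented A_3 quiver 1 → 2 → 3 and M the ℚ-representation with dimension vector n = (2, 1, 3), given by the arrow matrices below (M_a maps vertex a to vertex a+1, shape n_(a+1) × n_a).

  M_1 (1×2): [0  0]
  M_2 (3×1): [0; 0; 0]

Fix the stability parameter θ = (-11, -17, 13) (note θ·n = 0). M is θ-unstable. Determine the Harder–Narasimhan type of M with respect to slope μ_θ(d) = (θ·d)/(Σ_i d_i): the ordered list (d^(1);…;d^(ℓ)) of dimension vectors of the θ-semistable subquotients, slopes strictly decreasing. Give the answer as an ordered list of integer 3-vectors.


Via rank(M_{q-1}∘⋯∘M_p): M ≅ I[1,1]^2, I[2,2], I[3,3]^3.
μ_θ-semistable layers: μ^(1)=13; μ^(2)=-11; μ^(3)=-17

((0, 0, 3); (2, 0, 0); (0, 1, 0))


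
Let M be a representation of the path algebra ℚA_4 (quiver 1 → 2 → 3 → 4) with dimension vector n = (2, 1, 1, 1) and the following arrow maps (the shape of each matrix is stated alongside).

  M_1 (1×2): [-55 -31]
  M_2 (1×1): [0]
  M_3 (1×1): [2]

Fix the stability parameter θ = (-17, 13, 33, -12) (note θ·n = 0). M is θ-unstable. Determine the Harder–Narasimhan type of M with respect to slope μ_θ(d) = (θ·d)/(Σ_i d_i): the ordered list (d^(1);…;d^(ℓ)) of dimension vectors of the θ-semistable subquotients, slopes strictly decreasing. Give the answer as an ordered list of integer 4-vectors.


Interval decomposition of M: I[1,1], I[1,2], I[3,4].
HN type (ℓ=3): μ^(1)=13; μ^(2)=21/2; μ^(3)=-17

((0, 1, 0, 0); (0, 0, 1, 1); (2, 0, 0, 0))


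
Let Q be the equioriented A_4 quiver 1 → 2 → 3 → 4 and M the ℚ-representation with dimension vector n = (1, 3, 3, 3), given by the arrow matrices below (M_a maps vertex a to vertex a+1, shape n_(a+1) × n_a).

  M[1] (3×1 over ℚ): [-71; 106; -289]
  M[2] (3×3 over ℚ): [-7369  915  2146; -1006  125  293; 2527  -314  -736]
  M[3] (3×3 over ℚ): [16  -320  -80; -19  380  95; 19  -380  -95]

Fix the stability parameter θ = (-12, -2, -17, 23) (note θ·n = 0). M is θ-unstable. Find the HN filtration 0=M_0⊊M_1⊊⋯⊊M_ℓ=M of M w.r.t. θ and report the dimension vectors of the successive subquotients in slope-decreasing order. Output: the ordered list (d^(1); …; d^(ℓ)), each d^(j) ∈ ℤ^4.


Via rank(M_{q-1}∘⋯∘M_p): M ≅ I[1,3], I[2,3], I[2,4], I[4,4]^2.
μ_θ-semistable layers: μ^(1)=23; μ^(2)=-19/2; μ^(3)=-12

((0, 0, 0, 3); (0, 3, 3, 0); (1, 0, 0, 0))


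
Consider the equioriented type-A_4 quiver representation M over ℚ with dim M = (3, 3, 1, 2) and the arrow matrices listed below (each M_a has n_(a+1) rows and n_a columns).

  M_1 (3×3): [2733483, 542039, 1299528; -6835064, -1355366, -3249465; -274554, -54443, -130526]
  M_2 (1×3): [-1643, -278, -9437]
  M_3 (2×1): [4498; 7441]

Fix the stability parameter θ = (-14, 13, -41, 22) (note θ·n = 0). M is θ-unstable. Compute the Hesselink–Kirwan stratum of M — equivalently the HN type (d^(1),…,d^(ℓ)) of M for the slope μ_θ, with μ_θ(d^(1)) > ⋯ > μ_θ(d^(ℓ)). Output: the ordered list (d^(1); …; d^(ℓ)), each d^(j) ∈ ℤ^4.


Barcode: M ≅ I[1,2]^2, I[1,4], I[4,4]. HN layers by μ_θ (3 steps, strictly decreasing):
  μ^(1)=22; μ^(2)=13; μ^(3)=-14

((0, 0, 0, 2); (0, 2, 0, 0); (3, 1, 1, 0))


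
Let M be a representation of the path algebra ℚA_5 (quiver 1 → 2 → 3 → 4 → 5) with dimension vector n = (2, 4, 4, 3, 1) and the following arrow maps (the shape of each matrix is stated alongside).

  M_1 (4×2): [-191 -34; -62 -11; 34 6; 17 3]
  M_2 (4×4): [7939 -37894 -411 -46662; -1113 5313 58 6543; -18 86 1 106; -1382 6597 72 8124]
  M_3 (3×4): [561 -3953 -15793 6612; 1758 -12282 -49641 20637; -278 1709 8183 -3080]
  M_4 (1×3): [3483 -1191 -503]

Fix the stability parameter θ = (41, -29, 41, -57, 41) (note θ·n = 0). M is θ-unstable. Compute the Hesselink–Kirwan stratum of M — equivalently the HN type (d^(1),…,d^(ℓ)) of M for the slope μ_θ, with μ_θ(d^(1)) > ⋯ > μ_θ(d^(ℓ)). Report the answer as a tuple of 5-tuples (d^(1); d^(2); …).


Barcode: M ≅ I[1,4], I[1,5], I[2,3], I[2,4]. HN layers by μ_θ (4 steps, strictly decreasing):
  μ^(1)=41; μ^(2)=-1; μ^(3)=-8; μ^(4)=-29

((0, 0, 1, 0, 1); (2, 2, 2, 2, 0); (0, 0, 1, 1, 0); (0, 2, 0, 0, 0))


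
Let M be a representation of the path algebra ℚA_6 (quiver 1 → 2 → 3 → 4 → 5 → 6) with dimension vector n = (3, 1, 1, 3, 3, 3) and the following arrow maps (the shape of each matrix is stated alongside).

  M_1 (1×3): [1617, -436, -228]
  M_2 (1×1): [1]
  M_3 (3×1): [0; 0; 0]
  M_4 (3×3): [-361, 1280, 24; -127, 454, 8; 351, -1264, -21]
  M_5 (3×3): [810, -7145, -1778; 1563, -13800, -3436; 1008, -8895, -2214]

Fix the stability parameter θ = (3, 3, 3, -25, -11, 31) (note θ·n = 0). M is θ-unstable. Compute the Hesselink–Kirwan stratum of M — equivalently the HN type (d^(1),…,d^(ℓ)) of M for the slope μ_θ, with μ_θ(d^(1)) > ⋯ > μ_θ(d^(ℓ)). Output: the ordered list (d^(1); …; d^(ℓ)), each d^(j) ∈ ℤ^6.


Interval decomposition of M: I[1,1]^2, I[1,3], I[4,5], I[4,6]^2, I[6,6].
HN type (ℓ=4): μ^(1)=31; μ^(2)=3; μ^(3)=-11; μ^(4)=-25

((0, 0, 0, 0, 0, 3); (3, 1, 1, 0, 0, 0); (0, 0, 0, 0, 3, 0); (0, 0, 0, 3, 0, 0))


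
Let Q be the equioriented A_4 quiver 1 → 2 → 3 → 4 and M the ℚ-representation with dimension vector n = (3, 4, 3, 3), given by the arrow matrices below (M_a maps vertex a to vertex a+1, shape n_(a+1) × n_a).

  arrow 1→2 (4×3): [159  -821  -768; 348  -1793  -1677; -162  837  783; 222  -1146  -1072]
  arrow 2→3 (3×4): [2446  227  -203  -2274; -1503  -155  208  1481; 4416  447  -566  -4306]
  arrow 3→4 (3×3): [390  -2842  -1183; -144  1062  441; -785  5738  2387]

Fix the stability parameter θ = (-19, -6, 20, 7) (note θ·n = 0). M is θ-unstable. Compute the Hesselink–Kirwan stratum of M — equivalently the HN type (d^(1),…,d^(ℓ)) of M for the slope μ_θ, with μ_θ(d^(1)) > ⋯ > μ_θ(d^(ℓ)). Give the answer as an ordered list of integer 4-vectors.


Interval decomposition of M: I[1,1], I[1,3], I[1,4], I[2,2], I[2,4], I[4,4].
HN type (ℓ=5): μ^(1)=20; μ^(2)=27/2; μ^(3)=7; μ^(4)=-6; μ^(5)=-19

((0, 0, 1, 0); (0, 0, 2, 2); (0, 0, 0, 1); (0, 4, 0, 0); (3, 0, 0, 0))


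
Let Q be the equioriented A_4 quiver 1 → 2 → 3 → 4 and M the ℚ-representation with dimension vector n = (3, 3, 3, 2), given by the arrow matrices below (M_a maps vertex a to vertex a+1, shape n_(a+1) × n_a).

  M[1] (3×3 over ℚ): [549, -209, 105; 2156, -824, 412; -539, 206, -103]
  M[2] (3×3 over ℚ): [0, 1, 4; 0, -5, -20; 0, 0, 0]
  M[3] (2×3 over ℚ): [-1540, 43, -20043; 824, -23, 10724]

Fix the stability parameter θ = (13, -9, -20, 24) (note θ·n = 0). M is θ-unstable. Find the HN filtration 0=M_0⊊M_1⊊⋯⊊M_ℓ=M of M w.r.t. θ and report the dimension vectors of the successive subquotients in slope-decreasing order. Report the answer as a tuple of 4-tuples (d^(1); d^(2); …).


Via rank(M_{q-1}∘⋯∘M_p): M ≅ I[1,1], I[1,2]^2, I[2,4], I[3,3], I[3,4].
μ_θ-semistable layers: μ^(1)=24; μ^(2)=13; μ^(3)=2; μ^(4)=-29/2; μ^(5)=-20

((0, 0, 0, 2); (1, 0, 0, 0); (2, 2, 0, 0); (0, 1, 1, 0); (0, 0, 2, 0))


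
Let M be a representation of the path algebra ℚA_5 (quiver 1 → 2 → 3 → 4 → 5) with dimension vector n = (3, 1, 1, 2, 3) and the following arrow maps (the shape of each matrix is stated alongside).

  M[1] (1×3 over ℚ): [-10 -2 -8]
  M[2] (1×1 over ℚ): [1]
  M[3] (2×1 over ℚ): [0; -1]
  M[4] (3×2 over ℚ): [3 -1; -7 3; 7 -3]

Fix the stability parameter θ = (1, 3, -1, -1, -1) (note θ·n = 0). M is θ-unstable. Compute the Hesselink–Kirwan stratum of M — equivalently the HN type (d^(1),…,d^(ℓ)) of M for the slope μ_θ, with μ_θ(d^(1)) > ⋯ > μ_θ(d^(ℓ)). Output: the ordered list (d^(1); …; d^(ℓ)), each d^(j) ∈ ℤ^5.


Barcode: M ≅ I[1,1]^2, I[1,5], I[4,5], I[5,5]. HN layers by μ_θ (3 steps, strictly decreasing):
  μ^(1)=1; μ^(2)=1/5; μ^(3)=-1

((2, 0, 0, 0, 0); (1, 1, 1, 1, 1); (0, 0, 0, 1, 2))


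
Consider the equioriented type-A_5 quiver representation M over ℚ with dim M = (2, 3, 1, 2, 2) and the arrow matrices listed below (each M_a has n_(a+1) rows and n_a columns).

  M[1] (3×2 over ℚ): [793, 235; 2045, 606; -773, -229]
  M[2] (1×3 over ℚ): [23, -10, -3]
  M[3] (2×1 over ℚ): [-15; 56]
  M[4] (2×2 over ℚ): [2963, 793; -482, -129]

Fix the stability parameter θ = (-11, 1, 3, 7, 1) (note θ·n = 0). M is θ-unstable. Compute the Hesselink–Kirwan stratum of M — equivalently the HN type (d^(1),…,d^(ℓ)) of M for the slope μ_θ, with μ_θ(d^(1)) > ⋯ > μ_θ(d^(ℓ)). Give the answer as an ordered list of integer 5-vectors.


Barcode: M ≅ I[1,2], I[1,5], I[2,2], I[4,5]. HN layers by μ_θ (4 steps, strictly decreasing):
  μ^(1)=4; μ^(2)=3; μ^(3)=1; μ^(4)=-11

((0, 0, 0, 2, 2); (0, 0, 1, 0, 0); (0, 3, 0, 0, 0); (2, 0, 0, 0, 0))


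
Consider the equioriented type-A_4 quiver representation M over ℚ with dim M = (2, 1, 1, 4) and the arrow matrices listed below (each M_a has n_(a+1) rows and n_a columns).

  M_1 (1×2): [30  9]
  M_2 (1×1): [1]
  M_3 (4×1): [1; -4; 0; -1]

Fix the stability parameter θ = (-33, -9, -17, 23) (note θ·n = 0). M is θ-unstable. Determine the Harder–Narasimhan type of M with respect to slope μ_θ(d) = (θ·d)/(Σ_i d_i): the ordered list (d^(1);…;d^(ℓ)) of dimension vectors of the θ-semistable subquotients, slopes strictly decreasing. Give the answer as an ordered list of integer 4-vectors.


Interval decomposition of M: I[1,1], I[1,4], I[4,4]^3.
HN type (ℓ=3): μ^(1)=23; μ^(2)=-13; μ^(3)=-33

((0, 0, 0, 4); (0, 1, 1, 0); (2, 0, 0, 0))


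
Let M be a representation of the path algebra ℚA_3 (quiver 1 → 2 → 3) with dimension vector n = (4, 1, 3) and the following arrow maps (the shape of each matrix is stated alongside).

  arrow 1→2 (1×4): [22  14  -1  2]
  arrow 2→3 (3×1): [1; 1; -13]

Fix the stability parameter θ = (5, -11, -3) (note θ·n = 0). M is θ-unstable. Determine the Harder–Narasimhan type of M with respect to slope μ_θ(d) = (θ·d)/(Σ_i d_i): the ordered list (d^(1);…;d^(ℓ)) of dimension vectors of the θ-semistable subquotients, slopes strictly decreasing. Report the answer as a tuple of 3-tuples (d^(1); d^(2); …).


Via rank(M_{q-1}∘⋯∘M_p): M ≅ I[1,1]^3, I[1,3], I[3,3]^2.
μ_θ-semistable layers: μ^(1)=5; μ^(2)=-3

((3, 0, 0); (1, 1, 3))


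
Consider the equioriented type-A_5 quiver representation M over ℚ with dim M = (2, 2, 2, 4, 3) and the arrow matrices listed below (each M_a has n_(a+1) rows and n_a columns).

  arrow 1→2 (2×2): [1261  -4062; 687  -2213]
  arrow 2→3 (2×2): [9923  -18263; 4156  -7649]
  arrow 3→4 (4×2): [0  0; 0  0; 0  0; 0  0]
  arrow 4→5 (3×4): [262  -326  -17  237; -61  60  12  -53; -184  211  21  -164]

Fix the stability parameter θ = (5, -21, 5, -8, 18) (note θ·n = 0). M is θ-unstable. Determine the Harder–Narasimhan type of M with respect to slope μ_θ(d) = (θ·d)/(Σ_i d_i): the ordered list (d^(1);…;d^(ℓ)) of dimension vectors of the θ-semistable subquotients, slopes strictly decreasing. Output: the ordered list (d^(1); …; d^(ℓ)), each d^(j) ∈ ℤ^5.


Barcode: M ≅ I[1,3]^2, I[4,4], I[4,5]^3. HN layers by μ_θ (3 steps, strictly decreasing):
  μ^(1)=18; μ^(2)=5; μ^(3)=-8

((0, 0, 0, 0, 3); (0, 0, 2, 0, 0); (2, 2, 0, 4, 0))


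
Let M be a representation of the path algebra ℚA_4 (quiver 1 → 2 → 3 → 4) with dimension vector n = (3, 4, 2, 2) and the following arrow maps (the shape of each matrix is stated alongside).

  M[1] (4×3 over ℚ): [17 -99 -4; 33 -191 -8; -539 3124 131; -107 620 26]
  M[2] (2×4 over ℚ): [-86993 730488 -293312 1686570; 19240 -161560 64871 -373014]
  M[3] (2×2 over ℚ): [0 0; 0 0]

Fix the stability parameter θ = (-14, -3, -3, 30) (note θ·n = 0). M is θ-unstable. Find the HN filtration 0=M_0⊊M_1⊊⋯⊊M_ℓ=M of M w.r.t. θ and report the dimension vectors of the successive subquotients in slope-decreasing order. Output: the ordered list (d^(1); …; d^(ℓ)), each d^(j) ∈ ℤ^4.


Barcode: M ≅ I[1,2], I[1,3]^2, I[2,2], I[4,4]^2. HN layers by μ_θ (3 steps, strictly decreasing):
  μ^(1)=30; μ^(2)=-3; μ^(3)=-14

((0, 0, 0, 2); (0, 4, 2, 0); (3, 0, 0, 0))


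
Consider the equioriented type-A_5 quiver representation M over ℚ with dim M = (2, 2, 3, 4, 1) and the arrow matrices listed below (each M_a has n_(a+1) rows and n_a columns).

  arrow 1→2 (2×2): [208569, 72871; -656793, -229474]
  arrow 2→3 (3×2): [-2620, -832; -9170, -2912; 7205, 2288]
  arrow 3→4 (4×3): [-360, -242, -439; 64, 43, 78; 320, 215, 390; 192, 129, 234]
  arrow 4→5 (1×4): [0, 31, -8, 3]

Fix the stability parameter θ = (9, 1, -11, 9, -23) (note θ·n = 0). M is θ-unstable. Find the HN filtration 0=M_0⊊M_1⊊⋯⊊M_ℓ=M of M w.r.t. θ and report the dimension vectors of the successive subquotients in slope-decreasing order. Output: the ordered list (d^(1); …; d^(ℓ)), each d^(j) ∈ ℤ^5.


Barcode: M ≅ I[1,2], I[1,4], I[3,3], I[3,4], I[4,4], I[4,5]. HN layers by μ_θ (5 steps, strictly decreasing):
  μ^(1)=9; μ^(2)=5; μ^(3)=-1/3; μ^(4)=-7; μ^(5)=-11

((0, 0, 0, 3, 0); (1, 1, 0, 0, 0); (1, 1, 1, 0, 0); (0, 0, 0, 1, 1); (0, 0, 2, 0, 0))


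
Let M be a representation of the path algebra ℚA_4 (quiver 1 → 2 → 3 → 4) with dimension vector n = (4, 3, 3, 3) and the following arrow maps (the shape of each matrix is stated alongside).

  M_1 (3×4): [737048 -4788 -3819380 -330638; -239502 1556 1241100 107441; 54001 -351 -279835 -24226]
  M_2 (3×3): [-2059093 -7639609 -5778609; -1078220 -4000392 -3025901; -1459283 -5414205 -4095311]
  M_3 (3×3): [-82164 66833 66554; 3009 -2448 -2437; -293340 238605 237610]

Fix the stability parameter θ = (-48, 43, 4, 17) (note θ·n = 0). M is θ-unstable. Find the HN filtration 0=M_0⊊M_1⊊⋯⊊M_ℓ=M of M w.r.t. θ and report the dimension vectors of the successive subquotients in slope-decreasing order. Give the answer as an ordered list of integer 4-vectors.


Interval decomposition of M: I[1,1]^2, I[1,3], I[1,4], I[2,4], I[4,4].
HN type (ℓ=4): μ^(1)=47/2; μ^(2)=64/3; μ^(3)=17; μ^(4)=-48

((0, 1, 1, 0); (0, 2, 2, 2); (0, 0, 0, 1); (4, 0, 0, 0))


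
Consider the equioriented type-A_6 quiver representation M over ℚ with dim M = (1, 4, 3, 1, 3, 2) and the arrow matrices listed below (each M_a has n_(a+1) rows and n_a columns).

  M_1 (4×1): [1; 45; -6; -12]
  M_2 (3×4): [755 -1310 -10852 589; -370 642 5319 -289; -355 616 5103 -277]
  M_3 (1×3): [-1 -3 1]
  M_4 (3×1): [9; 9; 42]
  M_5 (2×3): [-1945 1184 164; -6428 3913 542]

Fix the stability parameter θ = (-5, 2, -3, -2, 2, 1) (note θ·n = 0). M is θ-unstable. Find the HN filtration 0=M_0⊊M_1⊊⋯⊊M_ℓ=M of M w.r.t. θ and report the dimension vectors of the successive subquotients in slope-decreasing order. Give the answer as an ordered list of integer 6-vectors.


Via rank(M_{q-1}∘⋯∘M_p): M ≅ I[1,3], I[2,2], I[2,3], I[2,6], I[5,5], I[5,6].
μ_θ-semistable layers: μ^(1)=2; μ^(2)=3/2; μ^(3)=-1/2; μ^(4)=-1; μ^(5)=-5

((0, 1, 0, 0, 1, 0); (0, 0, 0, 0, 2, 2); (0, 2, 2, 0, 0, 0); (0, 1, 1, 1, 0, 0); (1, 0, 0, 0, 0, 0))


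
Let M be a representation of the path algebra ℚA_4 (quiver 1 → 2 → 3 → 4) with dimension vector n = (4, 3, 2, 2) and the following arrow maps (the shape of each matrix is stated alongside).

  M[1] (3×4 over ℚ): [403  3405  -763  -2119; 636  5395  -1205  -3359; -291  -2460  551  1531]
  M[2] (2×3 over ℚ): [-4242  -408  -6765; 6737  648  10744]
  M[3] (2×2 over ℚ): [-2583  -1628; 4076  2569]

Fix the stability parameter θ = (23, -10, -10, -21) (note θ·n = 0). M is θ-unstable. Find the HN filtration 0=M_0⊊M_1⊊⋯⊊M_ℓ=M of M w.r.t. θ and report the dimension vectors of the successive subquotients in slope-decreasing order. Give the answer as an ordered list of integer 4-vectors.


Via rank(M_{q-1}∘⋯∘M_p): M ≅ I[1,1], I[1,2], I[1,4]^2.
μ_θ-semistable layers: μ^(1)=23; μ^(2)=13/2; μ^(3)=-9/2

((1, 0, 0, 0); (1, 1, 0, 0); (2, 2, 2, 2))


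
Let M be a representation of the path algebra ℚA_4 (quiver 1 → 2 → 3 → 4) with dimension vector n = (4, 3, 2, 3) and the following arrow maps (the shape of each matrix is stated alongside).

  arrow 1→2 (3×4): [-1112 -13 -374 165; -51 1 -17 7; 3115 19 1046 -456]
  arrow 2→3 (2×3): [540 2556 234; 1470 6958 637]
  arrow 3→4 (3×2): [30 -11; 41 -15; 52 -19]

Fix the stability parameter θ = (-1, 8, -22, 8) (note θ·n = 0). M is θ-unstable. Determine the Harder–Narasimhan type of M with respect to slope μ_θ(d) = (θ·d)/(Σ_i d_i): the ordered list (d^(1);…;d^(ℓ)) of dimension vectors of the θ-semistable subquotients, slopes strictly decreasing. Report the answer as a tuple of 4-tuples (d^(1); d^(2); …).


Via rank(M_{q-1}∘⋯∘M_p): M ≅ I[1,1], I[1,2]^2, I[1,4], I[3,4], I[4,4].
μ_θ-semistable layers: μ^(1)=8; μ^(2)=-1; μ^(3)=-5; μ^(4)=-22

((0, 2, 0, 3); (3, 0, 0, 0); (1, 1, 1, 0); (0, 0, 1, 0))


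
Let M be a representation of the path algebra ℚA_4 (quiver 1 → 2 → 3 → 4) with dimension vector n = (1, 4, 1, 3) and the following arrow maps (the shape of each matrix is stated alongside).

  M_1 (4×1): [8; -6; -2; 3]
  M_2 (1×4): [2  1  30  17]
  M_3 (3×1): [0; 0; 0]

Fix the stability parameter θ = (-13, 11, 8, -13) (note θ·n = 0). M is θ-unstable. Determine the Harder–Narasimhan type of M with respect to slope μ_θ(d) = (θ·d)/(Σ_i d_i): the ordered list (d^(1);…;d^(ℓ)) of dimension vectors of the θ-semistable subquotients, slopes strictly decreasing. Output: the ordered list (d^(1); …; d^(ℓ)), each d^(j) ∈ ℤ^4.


Interval decomposition of M: I[1,3], I[2,2]^3, I[4,4]^3.
HN type (ℓ=3): μ^(1)=11; μ^(2)=19/2; μ^(3)=-13

((0, 3, 0, 0); (0, 1, 1, 0); (1, 0, 0, 3))


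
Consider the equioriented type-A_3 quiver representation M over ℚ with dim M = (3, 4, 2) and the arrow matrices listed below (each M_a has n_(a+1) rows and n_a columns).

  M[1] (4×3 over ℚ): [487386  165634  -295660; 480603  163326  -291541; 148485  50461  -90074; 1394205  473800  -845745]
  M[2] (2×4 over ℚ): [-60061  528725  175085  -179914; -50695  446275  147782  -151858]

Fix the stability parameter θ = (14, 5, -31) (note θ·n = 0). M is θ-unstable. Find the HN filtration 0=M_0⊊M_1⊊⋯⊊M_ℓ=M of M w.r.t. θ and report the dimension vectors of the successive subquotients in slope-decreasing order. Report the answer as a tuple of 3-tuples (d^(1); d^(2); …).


Via rank(M_{q-1}∘⋯∘M_p): M ≅ I[1,1], I[1,3]^2, I[2,2]^2.
μ_θ-semistable layers: μ^(1)=14; μ^(2)=5; μ^(3)=-4

((1, 0, 0); (0, 2, 0); (2, 2, 2))


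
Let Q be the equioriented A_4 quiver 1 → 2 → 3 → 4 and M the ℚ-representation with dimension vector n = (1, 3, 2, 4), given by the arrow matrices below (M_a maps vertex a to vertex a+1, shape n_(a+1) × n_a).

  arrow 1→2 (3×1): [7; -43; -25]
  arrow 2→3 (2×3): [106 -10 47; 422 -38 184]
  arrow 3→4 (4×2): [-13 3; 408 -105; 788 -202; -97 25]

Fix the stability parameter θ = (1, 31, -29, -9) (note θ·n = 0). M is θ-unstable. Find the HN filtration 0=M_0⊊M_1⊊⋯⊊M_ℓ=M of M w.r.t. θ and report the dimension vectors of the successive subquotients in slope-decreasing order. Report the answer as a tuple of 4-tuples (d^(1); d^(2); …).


Barcode: M ≅ I[1,4], I[2,2], I[2,4], I[4,4]^2. HN layers by μ_θ (4 steps, strictly decreasing):
  μ^(1)=31; μ^(2)=-3/2; μ^(3)=-7/3; μ^(4)=-9

((0, 1, 0, 0); (1, 1, 1, 1); (0, 1, 1, 1); (0, 0, 0, 2))


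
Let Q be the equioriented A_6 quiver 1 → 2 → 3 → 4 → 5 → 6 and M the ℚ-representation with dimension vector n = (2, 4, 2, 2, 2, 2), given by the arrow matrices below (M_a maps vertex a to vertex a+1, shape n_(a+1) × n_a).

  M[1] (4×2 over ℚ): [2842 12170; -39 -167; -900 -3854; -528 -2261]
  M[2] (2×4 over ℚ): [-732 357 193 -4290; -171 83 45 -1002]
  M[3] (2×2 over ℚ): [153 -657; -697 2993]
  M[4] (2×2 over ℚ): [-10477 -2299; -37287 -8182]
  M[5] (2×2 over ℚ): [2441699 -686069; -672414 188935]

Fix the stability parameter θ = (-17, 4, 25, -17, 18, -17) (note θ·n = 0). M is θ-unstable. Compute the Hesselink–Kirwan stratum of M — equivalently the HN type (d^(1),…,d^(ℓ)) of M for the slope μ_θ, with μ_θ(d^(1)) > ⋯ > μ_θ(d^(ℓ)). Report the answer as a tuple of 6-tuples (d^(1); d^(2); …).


Barcode: M ≅ I[1,2], I[1,3], I[2,2], I[2,6], I[4,6]. HN layers by μ_θ (5 steps, strictly decreasing):
  μ^(1)=25; μ^(2)=4; μ^(3)=13/5; μ^(4)=1/2; μ^(5)=-17

((0, 0, 1, 0, 0, 0); (0, 3, 0, 0, 0, 0); (0, 1, 1, 1, 1, 1); (0, 0, 0, 0, 1, 1); (2, 0, 0, 1, 0, 0))


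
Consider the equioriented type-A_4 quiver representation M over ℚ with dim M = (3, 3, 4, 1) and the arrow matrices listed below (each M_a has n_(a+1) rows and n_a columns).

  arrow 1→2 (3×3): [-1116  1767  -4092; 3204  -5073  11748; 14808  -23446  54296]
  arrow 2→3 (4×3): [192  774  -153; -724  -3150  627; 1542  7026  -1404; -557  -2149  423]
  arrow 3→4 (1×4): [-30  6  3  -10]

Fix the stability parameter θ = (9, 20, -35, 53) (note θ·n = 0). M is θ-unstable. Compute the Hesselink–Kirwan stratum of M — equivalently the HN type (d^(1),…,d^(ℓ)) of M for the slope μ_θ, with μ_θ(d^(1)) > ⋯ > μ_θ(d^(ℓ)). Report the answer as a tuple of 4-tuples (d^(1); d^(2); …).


Barcode: M ≅ I[1,1]^2, I[1,2], I[2,3], I[2,4], I[3,3]^2. HN layers by μ_θ (5 steps, strictly decreasing):
  μ^(1)=53; μ^(2)=20; μ^(3)=9; μ^(4)=-15/2; μ^(5)=-35

((0, 0, 0, 1); (0, 1, 0, 0); (3, 0, 0, 0); (0, 2, 2, 0); (0, 0, 2, 0))


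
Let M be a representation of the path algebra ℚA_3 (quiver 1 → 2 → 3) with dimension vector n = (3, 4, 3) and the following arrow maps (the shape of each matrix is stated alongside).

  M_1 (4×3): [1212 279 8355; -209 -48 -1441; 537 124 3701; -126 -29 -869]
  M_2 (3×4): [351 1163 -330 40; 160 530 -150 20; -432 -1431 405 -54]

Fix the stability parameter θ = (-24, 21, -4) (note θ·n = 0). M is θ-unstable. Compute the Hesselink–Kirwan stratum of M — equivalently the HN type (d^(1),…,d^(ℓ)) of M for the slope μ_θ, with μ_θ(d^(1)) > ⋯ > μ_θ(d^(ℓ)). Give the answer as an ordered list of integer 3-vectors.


Interval decomposition of M: I[1,2], I[1,3]^2, I[2,2], I[3,3].
HN type (ℓ=4): μ^(1)=21; μ^(2)=17/2; μ^(3)=-4; μ^(4)=-24

((0, 2, 0); (0, 2, 2); (0, 0, 1); (3, 0, 0))


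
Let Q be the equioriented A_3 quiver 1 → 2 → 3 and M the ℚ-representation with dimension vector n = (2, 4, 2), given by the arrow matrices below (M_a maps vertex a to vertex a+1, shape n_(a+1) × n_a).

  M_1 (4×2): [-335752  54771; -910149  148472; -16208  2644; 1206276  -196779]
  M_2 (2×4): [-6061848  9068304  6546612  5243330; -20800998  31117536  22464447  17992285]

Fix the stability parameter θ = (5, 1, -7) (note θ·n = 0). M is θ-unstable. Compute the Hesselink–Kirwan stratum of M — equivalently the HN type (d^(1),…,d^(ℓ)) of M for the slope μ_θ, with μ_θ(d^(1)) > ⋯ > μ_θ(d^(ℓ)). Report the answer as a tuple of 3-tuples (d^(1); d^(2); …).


Interval decomposition of M: I[1,2], I[1,3], I[2,2], I[2,3].
HN type (ℓ=4): μ^(1)=3; μ^(2)=1; μ^(3)=-1/3; μ^(4)=-3

((1, 1, 0); (0, 1, 0); (1, 1, 1); (0, 1, 1))


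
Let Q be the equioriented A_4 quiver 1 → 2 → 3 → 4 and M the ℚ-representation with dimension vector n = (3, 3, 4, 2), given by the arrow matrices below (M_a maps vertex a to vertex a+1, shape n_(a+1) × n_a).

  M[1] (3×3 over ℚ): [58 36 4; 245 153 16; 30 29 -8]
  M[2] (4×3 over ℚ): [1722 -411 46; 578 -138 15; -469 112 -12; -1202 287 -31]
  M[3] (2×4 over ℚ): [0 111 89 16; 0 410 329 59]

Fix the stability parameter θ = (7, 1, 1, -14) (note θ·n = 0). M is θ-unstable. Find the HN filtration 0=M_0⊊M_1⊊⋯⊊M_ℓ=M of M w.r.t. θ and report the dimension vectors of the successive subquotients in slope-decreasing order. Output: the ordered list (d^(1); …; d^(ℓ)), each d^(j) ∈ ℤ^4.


Barcode: M ≅ I[1,3], I[1,4]^2, I[3,3]. HN layers by μ_θ (3 steps, strictly decreasing):
  μ^(1)=3; μ^(2)=1; μ^(3)=-5/4

((1, 1, 1, 0); (0, 0, 1, 0); (2, 2, 2, 2))


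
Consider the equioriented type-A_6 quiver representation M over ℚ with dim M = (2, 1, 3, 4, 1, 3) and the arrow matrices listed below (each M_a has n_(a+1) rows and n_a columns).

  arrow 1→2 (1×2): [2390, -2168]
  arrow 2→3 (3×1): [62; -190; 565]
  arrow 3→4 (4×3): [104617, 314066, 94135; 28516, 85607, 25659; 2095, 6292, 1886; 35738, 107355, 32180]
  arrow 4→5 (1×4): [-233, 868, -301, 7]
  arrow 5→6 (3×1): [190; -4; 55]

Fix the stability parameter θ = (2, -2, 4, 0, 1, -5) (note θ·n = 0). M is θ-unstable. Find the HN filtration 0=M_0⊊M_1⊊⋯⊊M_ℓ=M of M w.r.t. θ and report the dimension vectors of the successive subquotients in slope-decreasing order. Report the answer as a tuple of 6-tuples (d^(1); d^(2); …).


Interval decomposition of M: I[1,1], I[1,6], I[3,4]^2, I[4,4], I[6,6]^2.
HN type (ℓ=3): μ^(1)=2; μ^(2)=0; μ^(3)=-5

((1, 0, 2, 2, 0, 0); (1, 1, 1, 2, 1, 1); (0, 0, 0, 0, 0, 2))


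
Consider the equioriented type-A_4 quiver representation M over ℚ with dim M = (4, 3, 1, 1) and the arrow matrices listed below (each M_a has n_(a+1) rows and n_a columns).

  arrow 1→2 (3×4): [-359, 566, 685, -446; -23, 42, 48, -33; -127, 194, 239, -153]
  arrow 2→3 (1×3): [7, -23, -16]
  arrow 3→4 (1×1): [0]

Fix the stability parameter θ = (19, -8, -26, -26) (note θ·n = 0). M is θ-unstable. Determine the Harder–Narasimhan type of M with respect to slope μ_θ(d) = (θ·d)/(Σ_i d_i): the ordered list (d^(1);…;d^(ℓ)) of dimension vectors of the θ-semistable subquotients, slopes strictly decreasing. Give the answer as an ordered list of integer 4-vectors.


Barcode: M ≅ I[1,1], I[1,2]^2, I[1,3], I[4,4]. HN layers by μ_θ (4 steps, strictly decreasing):
  μ^(1)=19; μ^(2)=11/2; μ^(3)=-5; μ^(4)=-26

((1, 0, 0, 0); (2, 2, 0, 0); (1, 1, 1, 0); (0, 0, 0, 1))


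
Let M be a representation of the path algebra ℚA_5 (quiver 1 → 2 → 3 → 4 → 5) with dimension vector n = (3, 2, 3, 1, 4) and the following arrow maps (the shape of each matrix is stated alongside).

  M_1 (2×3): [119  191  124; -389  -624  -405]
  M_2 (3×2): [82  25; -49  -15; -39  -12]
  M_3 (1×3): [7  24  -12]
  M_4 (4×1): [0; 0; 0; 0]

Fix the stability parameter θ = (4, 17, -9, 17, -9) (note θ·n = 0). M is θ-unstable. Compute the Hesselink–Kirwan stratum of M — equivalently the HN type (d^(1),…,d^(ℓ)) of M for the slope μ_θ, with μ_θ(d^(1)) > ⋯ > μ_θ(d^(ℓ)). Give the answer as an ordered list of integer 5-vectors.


Interval decomposition of M: I[1,1], I[1,3], I[1,4], I[3,3], I[5,5]^4.
HN type (ℓ=3): μ^(1)=17; μ^(2)=4; μ^(3)=-9

((0, 0, 0, 1, 0); (3, 2, 2, 0, 0); (0, 0, 1, 0, 4))


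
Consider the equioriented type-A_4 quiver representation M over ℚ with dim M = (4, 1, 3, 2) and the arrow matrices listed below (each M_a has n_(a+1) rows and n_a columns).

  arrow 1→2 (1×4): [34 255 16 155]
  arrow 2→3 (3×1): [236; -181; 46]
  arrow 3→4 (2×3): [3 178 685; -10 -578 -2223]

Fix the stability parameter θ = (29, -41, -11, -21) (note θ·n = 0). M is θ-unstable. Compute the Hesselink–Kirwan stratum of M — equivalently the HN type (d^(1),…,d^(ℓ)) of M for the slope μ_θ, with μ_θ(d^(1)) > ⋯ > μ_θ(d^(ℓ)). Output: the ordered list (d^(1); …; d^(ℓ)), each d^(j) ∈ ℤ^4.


Via rank(M_{q-1}∘⋯∘M_p): M ≅ I[1,1]^3, I[1,3], I[3,4]^2.
μ_θ-semistable layers: μ^(1)=29; μ^(2)=-23/3; μ^(3)=-16

((3, 0, 0, 0); (1, 1, 1, 0); (0, 0, 2, 2))


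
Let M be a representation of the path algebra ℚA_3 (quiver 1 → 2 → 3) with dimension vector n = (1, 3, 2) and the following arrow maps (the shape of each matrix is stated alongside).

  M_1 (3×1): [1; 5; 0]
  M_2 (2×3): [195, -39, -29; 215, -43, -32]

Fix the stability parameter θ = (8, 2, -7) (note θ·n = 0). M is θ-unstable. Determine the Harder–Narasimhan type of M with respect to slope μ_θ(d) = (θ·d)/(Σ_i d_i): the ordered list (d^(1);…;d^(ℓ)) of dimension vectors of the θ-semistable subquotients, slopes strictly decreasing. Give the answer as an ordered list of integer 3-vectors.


Via rank(M_{q-1}∘⋯∘M_p): M ≅ I[1,2], I[2,3]^2.
μ_θ-semistable layers: μ^(1)=5; μ^(2)=-5/2

((1, 1, 0); (0, 2, 2))


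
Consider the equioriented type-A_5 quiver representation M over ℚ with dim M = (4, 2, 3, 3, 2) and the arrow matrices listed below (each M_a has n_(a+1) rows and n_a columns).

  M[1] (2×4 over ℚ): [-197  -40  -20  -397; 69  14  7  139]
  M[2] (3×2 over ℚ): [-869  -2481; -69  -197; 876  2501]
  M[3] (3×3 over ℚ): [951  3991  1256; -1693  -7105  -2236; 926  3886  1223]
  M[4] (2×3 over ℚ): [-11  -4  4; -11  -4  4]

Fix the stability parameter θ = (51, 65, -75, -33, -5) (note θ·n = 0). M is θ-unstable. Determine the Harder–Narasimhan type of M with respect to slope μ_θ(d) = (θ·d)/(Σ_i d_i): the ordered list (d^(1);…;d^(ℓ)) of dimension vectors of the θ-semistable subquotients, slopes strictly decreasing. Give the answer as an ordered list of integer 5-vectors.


Interval decomposition of M: I[1,1]^2, I[1,4], I[1,5], I[3,4], I[5,5].
HN type (ℓ=6): μ^(1)=51; μ^(2)=2; μ^(3)=3/5; μ^(4)=-5; μ^(5)=-33; μ^(6)=-75

((2, 0, 0, 0, 0); (1, 1, 1, 1, 0); (1, 1, 1, 1, 1); (0, 0, 0, 0, 1); (0, 0, 0, 1, 0); (0, 0, 1, 0, 0))


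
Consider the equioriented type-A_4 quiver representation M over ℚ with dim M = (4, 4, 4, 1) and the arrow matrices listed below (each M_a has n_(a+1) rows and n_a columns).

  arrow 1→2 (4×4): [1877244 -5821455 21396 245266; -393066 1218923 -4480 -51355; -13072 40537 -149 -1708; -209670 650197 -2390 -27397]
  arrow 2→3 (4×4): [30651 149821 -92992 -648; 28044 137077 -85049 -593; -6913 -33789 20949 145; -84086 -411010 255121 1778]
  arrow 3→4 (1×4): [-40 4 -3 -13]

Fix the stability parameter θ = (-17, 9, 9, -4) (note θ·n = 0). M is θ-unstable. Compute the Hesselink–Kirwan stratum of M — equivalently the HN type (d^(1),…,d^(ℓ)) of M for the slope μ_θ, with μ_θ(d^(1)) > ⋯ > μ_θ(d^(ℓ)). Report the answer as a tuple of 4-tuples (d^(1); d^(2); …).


Via rank(M_{q-1}∘⋯∘M_p): M ≅ I[1,1], I[1,3]^2, I[1,4], I[2,3].
μ_θ-semistable layers: μ^(1)=9; μ^(2)=14/3; μ^(3)=-17

((0, 3, 3, 0); (0, 1, 1, 1); (4, 0, 0, 0))


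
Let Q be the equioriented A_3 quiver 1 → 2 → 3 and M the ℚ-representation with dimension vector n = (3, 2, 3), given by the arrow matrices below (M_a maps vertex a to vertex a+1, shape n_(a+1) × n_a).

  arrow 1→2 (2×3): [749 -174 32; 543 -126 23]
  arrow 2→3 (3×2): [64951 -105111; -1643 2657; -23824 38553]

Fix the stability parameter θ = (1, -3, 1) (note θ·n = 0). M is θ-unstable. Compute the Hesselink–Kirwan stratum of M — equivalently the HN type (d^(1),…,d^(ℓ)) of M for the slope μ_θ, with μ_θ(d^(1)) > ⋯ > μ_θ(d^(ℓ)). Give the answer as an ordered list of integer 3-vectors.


Via rank(M_{q-1}∘⋯∘M_p): M ≅ I[1,1], I[1,3]^2, I[3,3].
μ_θ-semistable layers: μ^(1)=1; μ^(2)=-1

((1, 0, 3); (2, 2, 0))


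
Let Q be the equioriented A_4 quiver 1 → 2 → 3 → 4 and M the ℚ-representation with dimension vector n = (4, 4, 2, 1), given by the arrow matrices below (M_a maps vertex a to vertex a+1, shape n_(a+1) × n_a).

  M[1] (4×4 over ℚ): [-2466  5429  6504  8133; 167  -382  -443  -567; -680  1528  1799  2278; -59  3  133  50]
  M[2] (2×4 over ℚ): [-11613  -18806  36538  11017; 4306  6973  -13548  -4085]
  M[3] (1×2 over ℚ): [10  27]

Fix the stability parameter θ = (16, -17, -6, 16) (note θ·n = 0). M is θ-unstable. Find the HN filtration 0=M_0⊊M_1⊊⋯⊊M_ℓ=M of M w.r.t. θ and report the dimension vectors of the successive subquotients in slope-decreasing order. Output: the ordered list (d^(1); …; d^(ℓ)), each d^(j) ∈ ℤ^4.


Barcode: M ≅ I[1,2]^2, I[1,3], I[1,4]. HN layers by μ_θ (3 steps, strictly decreasing):
  μ^(1)=16; μ^(2)=-1/2; μ^(3)=-7/3

((0, 0, 0, 1); (2, 2, 0, 0); (2, 2, 2, 0))


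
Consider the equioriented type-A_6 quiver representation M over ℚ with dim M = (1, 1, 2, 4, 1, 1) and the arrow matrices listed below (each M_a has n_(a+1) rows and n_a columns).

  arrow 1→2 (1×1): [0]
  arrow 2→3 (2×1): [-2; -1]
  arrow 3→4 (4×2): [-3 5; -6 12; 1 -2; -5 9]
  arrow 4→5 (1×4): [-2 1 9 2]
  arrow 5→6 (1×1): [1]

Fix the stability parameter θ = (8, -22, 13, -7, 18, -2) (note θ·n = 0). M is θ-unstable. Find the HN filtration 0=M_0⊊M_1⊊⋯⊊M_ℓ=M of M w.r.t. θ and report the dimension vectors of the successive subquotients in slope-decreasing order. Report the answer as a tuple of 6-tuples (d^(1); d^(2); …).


Barcode: M ≅ I[1,1], I[2,4], I[3,6], I[4,4]^2. HN layers by μ_θ (4 steps, strictly decreasing):
  μ^(1)=8; μ^(2)=3; μ^(3)=-7; μ^(4)=-22

((1, 0, 0, 0, 1, 1); (0, 0, 2, 2, 0, 0); (0, 0, 0, 2, 0, 0); (0, 1, 0, 0, 0, 0))


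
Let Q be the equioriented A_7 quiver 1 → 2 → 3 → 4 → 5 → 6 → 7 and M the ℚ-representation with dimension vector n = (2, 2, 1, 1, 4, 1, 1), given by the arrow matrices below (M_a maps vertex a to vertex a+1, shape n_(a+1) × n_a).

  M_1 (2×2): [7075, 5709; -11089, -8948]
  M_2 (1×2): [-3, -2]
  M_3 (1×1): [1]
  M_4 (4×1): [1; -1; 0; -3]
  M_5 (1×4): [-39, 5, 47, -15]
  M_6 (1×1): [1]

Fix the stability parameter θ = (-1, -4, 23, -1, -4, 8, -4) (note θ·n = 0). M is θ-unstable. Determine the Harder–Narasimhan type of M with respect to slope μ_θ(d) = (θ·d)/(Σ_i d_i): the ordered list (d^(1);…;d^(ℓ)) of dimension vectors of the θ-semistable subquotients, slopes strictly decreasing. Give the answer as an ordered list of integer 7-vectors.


Via rank(M_{q-1}∘⋯∘M_p): M ≅ I[1,2], I[1,7], I[5,5]^3.
μ_θ-semistable layers: μ^(1)=22/5; μ^(2)=-5/2; μ^(3)=-4

((0, 0, 1, 1, 1, 1, 1); (2, 2, 0, 0, 0, 0, 0); (0, 0, 0, 0, 3, 0, 0))


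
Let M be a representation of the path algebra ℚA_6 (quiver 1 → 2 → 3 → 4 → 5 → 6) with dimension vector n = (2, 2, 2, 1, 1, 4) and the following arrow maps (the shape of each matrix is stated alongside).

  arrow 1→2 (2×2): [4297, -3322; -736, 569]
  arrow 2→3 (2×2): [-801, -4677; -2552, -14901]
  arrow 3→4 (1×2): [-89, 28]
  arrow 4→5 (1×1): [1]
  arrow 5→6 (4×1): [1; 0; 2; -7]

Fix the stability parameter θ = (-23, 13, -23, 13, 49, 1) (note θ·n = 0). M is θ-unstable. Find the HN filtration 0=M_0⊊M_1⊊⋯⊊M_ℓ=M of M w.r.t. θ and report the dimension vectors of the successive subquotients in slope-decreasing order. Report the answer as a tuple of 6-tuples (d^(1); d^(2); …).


Interval decomposition of M: I[1,3], I[1,6], I[6,6]^3.
HN type (ℓ=5): μ^(1)=25; μ^(2)=13; μ^(3)=1; μ^(4)=-5; μ^(5)=-23

((0, 0, 0, 0, 1, 1); (0, 0, 0, 1, 0, 0); (0, 0, 0, 0, 0, 3); (0, 2, 2, 0, 0, 0); (2, 0, 0, 0, 0, 0))
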